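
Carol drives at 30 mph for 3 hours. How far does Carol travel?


Use the formula: distance = speed x time
Speed = 30 mph, Time = 3 hours
30 x 3 = 90 miles

90 miles


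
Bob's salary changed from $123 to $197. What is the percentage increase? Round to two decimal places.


Find the absolute change:
|197 - 123| = 74
Divide by original and multiply by 100:
74 / 123 x 100 = 60.1626...% ≈ 60.16%

60.16%


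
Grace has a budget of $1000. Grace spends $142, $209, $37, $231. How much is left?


Add up expenses:
$142 + $209 + $37 + $231 = $619
Subtract from budget:
$1000 - $619 = $381

$381


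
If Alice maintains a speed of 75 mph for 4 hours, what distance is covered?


Use the formula: distance = speed x time
Speed = 75 mph, Time = 4 hours
75 x 4 = 300 miles

300 miles


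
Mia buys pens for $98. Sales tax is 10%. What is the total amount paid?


Calculate the tax:
10% of $98 = $9.80
Add tax to price:
$98 + $9.80 = $107.80

$107.80


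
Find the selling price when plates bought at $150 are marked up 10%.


Calculate the markup amount:
10% of $150 = $15
Add to cost:
$150 + $15 = $165

$165


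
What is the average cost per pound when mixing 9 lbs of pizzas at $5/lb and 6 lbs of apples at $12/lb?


Cost of pizzas:
9 x $5 = $45
Cost of apples:
6 x $12 = $72
Total cost: $45 + $72 = $117
Total weight: 15 lbs
Average: $117 / 15 = $7.80/lb

$7.80/lb


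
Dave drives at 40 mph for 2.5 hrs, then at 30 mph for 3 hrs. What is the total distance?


Leg 1 distance:
40 x 2.5 = 100 miles
Leg 2 distance:
30 x 3 = 90 miles
Total distance:
100 + 90 = 190 miles

190 miles


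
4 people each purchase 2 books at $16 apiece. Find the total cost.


Cost per person:
2 x $16 = $32
Group total:
4 x $32 = $128

$128


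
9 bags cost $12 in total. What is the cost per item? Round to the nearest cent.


Total cost: $12
Number of items: 9
Unit price: $12 / 9 = $1.3333... ≈ $1.33

$1.33


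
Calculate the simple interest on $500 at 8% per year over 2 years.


Use the formula I = P x R x T / 100
P x R x T = 500 x 8 x 2 = 8000
I = 8000 / 100 = $80

$80


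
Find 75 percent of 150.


Convert percentage to decimal:
75% = 0.75
Multiply:
150 x 0.75 = 112.5

112.5


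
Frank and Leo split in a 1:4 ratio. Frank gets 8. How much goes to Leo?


Find the multiplier:
8 / 1 = 8
Apply to Leo's share:
4 x 8 = 32

32


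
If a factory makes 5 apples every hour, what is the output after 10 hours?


Production rate: 5 apples per hour
Time: 10 hours
Total: 5 x 10 = 50 apples

50 apples


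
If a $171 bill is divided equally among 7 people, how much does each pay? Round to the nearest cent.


Total bill: $171
Number of people: 7
Each pays: $171 / 7 = $24.4285... ≈ $24.43

$24.43


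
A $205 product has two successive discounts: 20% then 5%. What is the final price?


First discount:
20% of $205 = $41
Price after first discount:
$205 - $41 = $164
Second discount:
5% of $164 = $8.20
Final price:
$164 - $8.20 = $155.80

$155.80


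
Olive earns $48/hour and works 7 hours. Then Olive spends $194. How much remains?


Calculate earnings:
7 x $48 = $336
Subtract spending:
$336 - $194 = $142

$142


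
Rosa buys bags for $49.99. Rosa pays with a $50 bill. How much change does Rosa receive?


Start with the amount paid:
$50
Subtract the price:
$50 - $49.99 = $0.01

$0.01


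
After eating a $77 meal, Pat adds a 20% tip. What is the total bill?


Calculate the tip:
20% of $77 = $15.40
Add tip to meal cost:
$77 + $15.40 = $92.40

$92.40


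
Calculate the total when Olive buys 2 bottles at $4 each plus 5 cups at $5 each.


Cost of bottles:
2 x $4 = $8
Cost of cups:
5 x $5 = $25
Add both:
$8 + $25 = $33

$33


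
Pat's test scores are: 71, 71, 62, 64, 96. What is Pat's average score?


Add the scores:
71 + 71 + 62 + 64 + 96 = 364
Divide by the number of tests:
364 / 5 = 72.8

72.8


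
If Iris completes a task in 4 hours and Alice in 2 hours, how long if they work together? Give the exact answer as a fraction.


Iris's rate: 1/4 of the job per hour
Alice's rate: 1/2 of the job per hour
Combined rate: 1/4 + 1/2 = 3/4 per hour
Time = 1 / (3/4) = 4/3 hours (≈ 1.33 hours)

4/3 hours


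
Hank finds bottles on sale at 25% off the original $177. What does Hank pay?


Calculate the discount amount:
25% of $177 = $44.25
Subtract from original:
$177 - $44.25 = $132.75

$132.75


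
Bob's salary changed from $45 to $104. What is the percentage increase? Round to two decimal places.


Find the absolute change:
|104 - 45| = 59
Divide by original and multiply by 100:
59 / 45 x 100 = 131.1111...% ≈ 131.11%

131.11%


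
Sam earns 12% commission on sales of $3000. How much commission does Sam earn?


Convert rate to decimal:
12% = 0.12
Multiply by sales:
$3000 x 0.12 = $360

$360


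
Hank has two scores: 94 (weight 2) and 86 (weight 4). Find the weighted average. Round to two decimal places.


Weighted sum:
2 x 94 + 4 x 86 = 532
Total weight:
2 + 4 = 6
Weighted average:
532 / 6 = 88.6666... ≈ 88.67

88.67


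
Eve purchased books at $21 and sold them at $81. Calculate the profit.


Selling price = $81
Cost price = $21
Profit = selling price - cost price:
Profit = $81 - $21 = $60

$60


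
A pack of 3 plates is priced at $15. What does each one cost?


Total cost: $15
Number of items: 3
Unit price: $15 / 3 = $5

$5


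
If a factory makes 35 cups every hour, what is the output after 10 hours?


Production rate: 35 cups per hour
Time: 10 hours
Total: 35 x 10 = 350 cups

350 cups


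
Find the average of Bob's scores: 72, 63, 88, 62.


Add the scores:
72 + 63 + 88 + 62 = 285
Divide by the number of tests:
285 / 4 = 71.25

71.25


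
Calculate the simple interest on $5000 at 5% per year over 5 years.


Use the formula I = P x R x T / 100
P x R x T = 5000 x 5 x 5 = 125000
I = 125000 / 100 = $1250

$1250


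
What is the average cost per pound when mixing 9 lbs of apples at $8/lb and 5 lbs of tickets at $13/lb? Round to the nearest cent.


Cost of apples:
9 x $8 = $72
Cost of tickets:
5 x $13 = $65
Total cost: $72 + $65 = $137
Total weight: 14 lbs
Average: $137 / 14 = $9.7857... ≈ $9.79/lb

$9.79/lb


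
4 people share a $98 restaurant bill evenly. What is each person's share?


Total bill: $98
Number of people: 4
Each pays: $98 / 4 = $24.50

$24.50


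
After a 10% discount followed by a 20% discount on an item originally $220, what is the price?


First discount:
10% of $220 = $22
Price after first discount:
$220 - $22 = $198
Second discount:
20% of $198 = $39.60
Final price:
$198 - $39.60 = $158.40

$158.40


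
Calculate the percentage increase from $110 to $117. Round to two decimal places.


Find the absolute change:
|117 - 110| = 7
Divide by original and multiply by 100:
7 / 110 x 100 = 6.3636...% ≈ 6.36%

6.36%


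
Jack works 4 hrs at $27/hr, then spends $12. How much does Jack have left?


Calculate earnings:
4 x $27 = $108
Subtract spending:
$108 - $12 = $96

$96


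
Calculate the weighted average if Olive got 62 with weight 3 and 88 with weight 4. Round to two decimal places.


Weighted sum:
3 x 62 + 4 x 88 = 538
Total weight:
3 + 4 = 7
Weighted average:
538 / 7 = 76.8571... ≈ 76.86

76.86


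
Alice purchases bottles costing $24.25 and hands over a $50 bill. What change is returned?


Start with the amount paid:
$50
Subtract the price:
$50 - $24.25 = $25.75

$25.75


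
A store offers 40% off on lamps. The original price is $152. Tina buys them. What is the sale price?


Calculate the discount amount:
40% of $152 = $60.80
Subtract from original:
$152 - $60.80 = $91.20

$91.20


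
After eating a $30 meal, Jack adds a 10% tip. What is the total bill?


Calculate the tip:
10% of $30 = $3
Add tip to meal cost:
$30 + $3 = $33

$33


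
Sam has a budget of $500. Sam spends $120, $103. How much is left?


Add up expenses:
$120 + $103 = $223
Subtract from budget:
$500 - $223 = $277

$277


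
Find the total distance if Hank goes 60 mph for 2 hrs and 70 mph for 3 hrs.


Leg 1 distance:
60 x 2 = 120 miles
Leg 2 distance:
70 x 3 = 210 miles
Total distance:
120 + 210 = 330 miles

330 miles


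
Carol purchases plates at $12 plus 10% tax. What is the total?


Calculate the tax:
10% of $12 = $1.20
Add tax to price:
$12 + $1.20 = $13.20

$13.20


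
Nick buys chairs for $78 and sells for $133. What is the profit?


Selling price = $133
Cost price = $78
Profit = selling price - cost price:
Profit = $133 - $78 = $55

$55


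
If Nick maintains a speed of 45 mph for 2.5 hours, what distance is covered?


Use the formula: distance = speed x time
Speed = 45 mph, Time = 2.5 hours
45 x 2.5 = 112.5 miles

112.5 miles


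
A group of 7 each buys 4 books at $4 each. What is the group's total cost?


Cost per person:
4 x $4 = $16
Group total:
7 x $16 = $112

$112


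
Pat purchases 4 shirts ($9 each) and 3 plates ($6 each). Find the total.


Cost of shirts:
4 x $9 = $36
Cost of plates:
3 x $6 = $18
Add both:
$36 + $18 = $54

$54


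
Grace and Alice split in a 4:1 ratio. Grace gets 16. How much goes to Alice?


Find the multiplier:
16 / 4 = 4
Apply to Alice's share:
1 x 4 = 4

4


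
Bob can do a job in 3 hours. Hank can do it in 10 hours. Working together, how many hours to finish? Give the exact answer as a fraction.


Bob's rate: 1/3 of the job per hour
Hank's rate: 1/10 of the job per hour
Combined rate: 1/3 + 1/10 = 13/30 per hour
Time = 1 / (13/30) = 30/13 hours (≈ 2.31 hours)

30/13 hours


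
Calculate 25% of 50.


Convert percentage to decimal:
25% = 0.25
Multiply:
50 x 0.25 = 12.5

12.5


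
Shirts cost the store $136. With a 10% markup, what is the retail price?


Calculate the markup amount:
10% of $136 = $13.60
Add to cost:
$136 + $13.60 = $149.60

$149.60


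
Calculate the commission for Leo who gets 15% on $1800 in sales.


Convert rate to decimal:
15% = 0.15
Multiply by sales:
$1800 x 0.15 = $270

$270


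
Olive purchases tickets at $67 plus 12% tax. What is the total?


Calculate the tax:
12% of $67 = $8.04
Add tax to price:
$67 + $8.04 = $75.04

$75.04


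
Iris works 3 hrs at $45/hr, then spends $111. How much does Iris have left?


Calculate earnings:
3 x $45 = $135
Subtract spending:
$135 - $111 = $24

$24


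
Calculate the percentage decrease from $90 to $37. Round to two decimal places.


Find the absolute change:
|37 - 90| = 53
Divide by original and multiply by 100:
53 / 90 x 100 = 58.8888...% ≈ 58.89%

58.89%


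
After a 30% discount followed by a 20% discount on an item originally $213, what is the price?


First discount:
30% of $213 = $63.90
Price after first discount:
$213 - $63.90 = $149.10
Second discount:
20% of $149.10 = $29.82
Final price:
$149.10 - $29.82 = $119.28

$119.28


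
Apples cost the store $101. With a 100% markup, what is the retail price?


Calculate the markup amount:
100% of $101 = $101
Add to cost:
$101 + $101 = $202

$202


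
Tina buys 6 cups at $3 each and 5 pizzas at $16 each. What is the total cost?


Cost of cups:
6 x $3 = $18
Cost of pizzas:
5 x $16 = $80
Add both:
$18 + $80 = $98

$98


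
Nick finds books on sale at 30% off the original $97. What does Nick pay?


Calculate the discount amount:
30% of $97 = $29.10
Subtract from original:
$97 - $29.10 = $67.90

$67.90


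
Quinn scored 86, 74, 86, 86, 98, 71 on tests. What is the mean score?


Add the scores:
86 + 74 + 86 + 86 + 98 + 71 = 501
Divide by the number of tests:
501 / 6 = 83.5

83.5


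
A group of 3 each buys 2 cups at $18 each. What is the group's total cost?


Cost per person:
2 x $18 = $36
Group total:
3 x $36 = $108

$108


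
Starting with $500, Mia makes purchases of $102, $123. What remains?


Add up expenses:
$102 + $123 = $225
Subtract from budget:
$500 - $225 = $275

$275


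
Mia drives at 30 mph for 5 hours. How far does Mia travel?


Use the formula: distance = speed x time
Speed = 30 mph, Time = 5 hours
30 x 5 = 150 miles

150 miles


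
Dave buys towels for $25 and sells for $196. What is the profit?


Selling price = $196
Cost price = $25
Profit = selling price - cost price:
Profit = $196 - $25 = $171

$171


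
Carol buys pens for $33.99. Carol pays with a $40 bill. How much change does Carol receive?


Start with the amount paid:
$40
Subtract the price:
$40 - $33.99 = $6.01

$6.01


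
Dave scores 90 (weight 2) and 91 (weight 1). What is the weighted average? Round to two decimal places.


Weighted sum:
2 x 90 + 1 x 91 = 271
Total weight:
2 + 1 = 3
Weighted average:
271 / 3 = 90.3333... ≈ 90.33

90.33


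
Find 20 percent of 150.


Convert percentage to decimal:
20% = 0.2
Multiply:
150 x 0.2 = 30

30


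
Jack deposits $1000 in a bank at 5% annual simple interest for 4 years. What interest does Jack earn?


Use the formula I = P x R x T / 100
P x R x T = 1000 x 5 x 4 = 20000
I = 20000 / 100 = $200

$200


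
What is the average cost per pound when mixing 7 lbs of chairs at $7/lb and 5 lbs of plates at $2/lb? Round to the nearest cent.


Cost of chairs:
7 x $7 = $49
Cost of plates:
5 x $2 = $10
Total cost: $49 + $10 = $59
Total weight: 12 lbs
Average: $59 / 12 = $4.9166... ≈ $4.92/lb

$4.92/lb


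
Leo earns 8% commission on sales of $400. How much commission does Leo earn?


Convert rate to decimal:
8% = 0.08
Multiply by sales:
$400 x 0.08 = $32

$32


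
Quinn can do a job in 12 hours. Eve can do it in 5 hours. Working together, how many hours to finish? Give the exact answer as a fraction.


Quinn's rate: 1/12 of the job per hour
Eve's rate: 1/5 of the job per hour
Combined rate: 1/12 + 1/5 = 17/60 per hour
Time = 1 / (17/60) = 60/17 hours (≈ 3.53 hours)

60/17 hours


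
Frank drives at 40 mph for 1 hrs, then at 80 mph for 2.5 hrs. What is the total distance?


Leg 1 distance:
40 x 1 = 40 miles
Leg 2 distance:
80 x 2.5 = 200 miles
Total distance:
40 + 200 = 240 miles

240 miles


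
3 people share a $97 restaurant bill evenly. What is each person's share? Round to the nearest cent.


Total bill: $97
Number of people: 3
Each pays: $97 / 3 = $32.3333... ≈ $32.33

$32.33


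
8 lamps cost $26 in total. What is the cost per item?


Total cost: $26
Number of items: 8
Unit price: $26 / 8 = $3.25

$3.25


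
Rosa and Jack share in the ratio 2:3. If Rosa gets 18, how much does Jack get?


Find the multiplier:
18 / 2 = 9
Apply to Jack's share:
3 x 9 = 27

27


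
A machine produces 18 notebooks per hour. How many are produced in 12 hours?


Production rate: 18 notebooks per hour
Time: 12 hours
Total: 18 x 12 = 216 notebooks

216 notebooks


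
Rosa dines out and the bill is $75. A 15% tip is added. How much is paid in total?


Calculate the tip:
15% of $75 = $11.25
Add tip to meal cost:
$75 + $11.25 = $86.25

$86.25


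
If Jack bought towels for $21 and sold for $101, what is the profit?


Selling price = $101
Cost price = $21
Profit = selling price - cost price:
Profit = $101 - $21 = $80

$80


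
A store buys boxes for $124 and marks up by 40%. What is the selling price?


Calculate the markup amount:
40% of $124 = $49.60
Add to cost:
$124 + $49.60 = $173.60

$173.60


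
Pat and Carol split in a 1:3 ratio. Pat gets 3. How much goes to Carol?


Find the multiplier:
3 / 1 = 3
Apply to Carol's share:
3 x 3 = 9

9


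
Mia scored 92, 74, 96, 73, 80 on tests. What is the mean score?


Add the scores:
92 + 74 + 96 + 73 + 80 = 415
Divide by the number of tests:
415 / 5 = 83

83


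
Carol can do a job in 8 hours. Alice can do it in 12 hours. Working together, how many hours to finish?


Carol's rate: 1/8 of the job per hour
Alice's rate: 1/12 of the job per hour
Combined rate: 1/8 + 1/12 = 5/24 per hour
Time = 1 / (5/24) = 24/5 = 4.8 hours

4.8 hours


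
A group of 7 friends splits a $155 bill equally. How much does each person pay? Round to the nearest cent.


Total bill: $155
Number of people: 7
Each pays: $155 / 7 = $22.1428... ≈ $22.14

$22.14


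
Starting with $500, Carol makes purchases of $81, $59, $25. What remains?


Add up expenses:
$81 + $59 + $25 = $165
Subtract from budget:
$500 - $165 = $335

$335


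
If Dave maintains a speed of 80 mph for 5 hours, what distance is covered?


Use the formula: distance = speed x time
Speed = 80 mph, Time = 5 hours
80 x 5 = 400 miles

400 miles


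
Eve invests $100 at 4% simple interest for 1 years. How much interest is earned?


Use the formula I = P x R x T / 100
P x R x T = 100 x 4 x 1 = 400
I = 400 / 100 = $4

$4


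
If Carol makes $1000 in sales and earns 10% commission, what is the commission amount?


Convert rate to decimal:
10% = 0.1
Multiply by sales:
$1000 x 0.1 = $100

$100


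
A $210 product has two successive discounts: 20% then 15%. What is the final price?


First discount:
20% of $210 = $42
Price after first discount:
$210 - $42 = $168
Second discount:
15% of $168 = $25.20
Final price:
$168 - $25.20 = $142.80

$142.80


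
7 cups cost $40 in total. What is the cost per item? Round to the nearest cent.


Total cost: $40
Number of items: 7
Unit price: $40 / 7 = $5.7142... ≈ $5.71

$5.71


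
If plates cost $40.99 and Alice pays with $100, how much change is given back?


Start with the amount paid:
$100
Subtract the price:
$100 - $40.99 = $59.01

$59.01


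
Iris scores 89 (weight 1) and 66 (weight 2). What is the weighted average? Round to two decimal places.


Weighted sum:
1 x 89 + 2 x 66 = 221
Total weight:
1 + 2 = 3
Weighted average:
221 / 3 = 73.6666... ≈ 73.67

73.67


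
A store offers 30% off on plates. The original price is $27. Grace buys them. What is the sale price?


Calculate the discount amount:
30% of $27 = $8.10
Subtract from original:
$27 - $8.10 = $18.90

$18.90


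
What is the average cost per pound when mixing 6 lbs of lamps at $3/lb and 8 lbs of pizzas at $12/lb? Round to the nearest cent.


Cost of lamps:
6 x $3 = $18
Cost of pizzas:
8 x $12 = $96
Total cost: $18 + $96 = $114
Total weight: 14 lbs
Average: $114 / 14 = $8.1428... ≈ $8.14/lb

$8.14/lb


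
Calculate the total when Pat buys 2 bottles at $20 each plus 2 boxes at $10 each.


Cost of bottles:
2 x $20 = $40
Cost of boxes:
2 x $10 = $20
Add both:
$40 + $20 = $60

$60


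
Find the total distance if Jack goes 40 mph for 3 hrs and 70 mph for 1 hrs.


Leg 1 distance:
40 x 3 = 120 miles
Leg 2 distance:
70 x 1 = 70 miles
Total distance:
120 + 70 = 190 miles

190 miles


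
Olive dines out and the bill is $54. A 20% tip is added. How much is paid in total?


Calculate the tip:
20% of $54 = $10.80
Add tip to meal cost:
$54 + $10.80 = $64.80

$64.80


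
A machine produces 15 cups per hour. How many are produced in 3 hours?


Production rate: 15 cups per hour
Time: 3 hours
Total: 15 x 3 = 45 cups

45 cups


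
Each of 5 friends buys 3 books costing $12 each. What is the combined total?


Cost per person:
3 x $12 = $36
Group total:
5 x $36 = $180

$180


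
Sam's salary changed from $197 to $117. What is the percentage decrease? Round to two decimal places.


Find the absolute change:
|117 - 197| = 80
Divide by original and multiply by 100:
80 / 197 x 100 = 40.6091...% ≈ 40.61%

40.61%


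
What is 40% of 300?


Convert percentage to decimal:
40% = 0.4
Multiply:
300 x 0.4 = 120

120


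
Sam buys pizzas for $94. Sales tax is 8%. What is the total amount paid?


Calculate the tax:
8% of $94 = $7.52
Add tax to price:
$94 + $7.52 = $101.52

$101.52


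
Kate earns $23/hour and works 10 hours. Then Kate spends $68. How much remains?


Calculate earnings:
10 x $23 = $230
Subtract spending:
$230 - $68 = $162

$162


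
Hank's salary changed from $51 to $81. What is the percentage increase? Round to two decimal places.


Find the absolute change:
|81 - 51| = 30
Divide by original and multiply by 100:
30 / 51 x 100 = 58.8235...% ≈ 58.82%

58.82%


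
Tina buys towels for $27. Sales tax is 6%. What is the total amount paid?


Calculate the tax:
6% of $27 = $1.62
Add tax to price:
$27 + $1.62 = $28.62

$28.62


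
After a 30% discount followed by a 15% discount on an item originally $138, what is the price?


First discount:
30% of $138 = $41.40
Price after first discount:
$138 - $41.40 = $96.60
Second discount:
15% of $96.60 = $14.49
Final price:
$96.60 - $14.49 = $82.11

$82.11


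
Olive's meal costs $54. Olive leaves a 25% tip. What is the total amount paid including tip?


Calculate the tip:
25% of $54 = $13.50
Add tip to meal cost:
$54 + $13.50 = $67.50

$67.50


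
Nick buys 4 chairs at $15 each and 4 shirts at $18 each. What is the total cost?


Cost of chairs:
4 x $15 = $60
Cost of shirts:
4 x $18 = $72
Add both:
$60 + $72 = $132

$132


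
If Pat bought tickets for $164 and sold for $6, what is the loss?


Selling price = $6
Cost price = $164
Loss = cost price - selling price:
Loss = $164 - $6 = $158

$158


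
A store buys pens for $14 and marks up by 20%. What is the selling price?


Calculate the markup amount:
20% of $14 = $2.80
Add to cost:
$14 + $2.80 = $16.80

$16.80


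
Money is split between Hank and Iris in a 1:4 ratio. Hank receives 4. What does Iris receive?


Find the multiplier:
4 / 1 = 4
Apply to Iris's share:
4 x 4 = 16

16


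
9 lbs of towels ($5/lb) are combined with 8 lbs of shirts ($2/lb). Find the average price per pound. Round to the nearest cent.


Cost of towels:
9 x $5 = $45
Cost of shirts:
8 x $2 = $16
Total cost: $45 + $16 = $61
Total weight: 17 lbs
Average: $61 / 17 = $3.5882... ≈ $3.59/lb

$3.59/lb


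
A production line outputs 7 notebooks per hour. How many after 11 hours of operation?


Production rate: 7 notebooks per hour
Time: 11 hours
Total: 7 x 11 = 77 notebooks

77 notebooks


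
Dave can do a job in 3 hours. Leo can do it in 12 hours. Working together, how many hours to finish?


Dave's rate: 1/3 of the job per hour
Leo's rate: 1/12 of the job per hour
Combined rate: 1/3 + 1/12 = 5/12 per hour
Time = 1 / (5/12) = 12/5 = 2.4 hours

2.4 hours


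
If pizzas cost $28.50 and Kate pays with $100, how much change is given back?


Start with the amount paid:
$100
Subtract the price:
$100 - $28.50 = $71.50

$71.50


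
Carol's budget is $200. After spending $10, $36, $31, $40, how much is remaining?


Add up expenses:
$10 + $36 + $31 + $40 = $117
Subtract from budget:
$200 - $117 = $83

$83


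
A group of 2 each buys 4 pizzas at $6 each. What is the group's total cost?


Cost per person:
4 x $6 = $24
Group total:
2 x $24 = $48

$48


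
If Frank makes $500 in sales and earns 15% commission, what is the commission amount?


Convert rate to decimal:
15% = 0.15
Multiply by sales:
$500 x 0.15 = $75

$75


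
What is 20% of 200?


Convert percentage to decimal:
20% = 0.2
Multiply:
200 x 0.2 = 40

40


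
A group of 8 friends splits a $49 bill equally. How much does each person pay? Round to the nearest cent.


Total bill: $49
Number of people: 8
Each pays: $49 / 8 = $6.125 ≈ $6.13

$6.13


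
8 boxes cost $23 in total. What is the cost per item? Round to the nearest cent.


Total cost: $23
Number of items: 8
Unit price: $23 / 8 = $2.875 ≈ $2.88

$2.88


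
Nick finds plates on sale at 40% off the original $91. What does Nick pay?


Calculate the discount amount:
40% of $91 = $36.40
Subtract from original:
$91 - $36.40 = $54.60

$54.60


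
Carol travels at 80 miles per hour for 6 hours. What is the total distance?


Use the formula: distance = speed x time
Speed = 80 mph, Time = 6 hours
80 x 6 = 480 miles

480 miles


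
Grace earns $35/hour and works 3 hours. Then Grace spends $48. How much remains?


Calculate earnings:
3 x $35 = $105
Subtract spending:
$105 - $48 = $57

$57


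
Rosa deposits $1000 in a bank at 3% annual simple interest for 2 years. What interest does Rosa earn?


Use the formula I = P x R x T / 100
P x R x T = 1000 x 3 x 2 = 6000
I = 6000 / 100 = $60

$60


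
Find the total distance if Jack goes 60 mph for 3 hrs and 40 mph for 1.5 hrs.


Leg 1 distance:
60 x 3 = 180 miles
Leg 2 distance:
40 x 1.5 = 60 miles
Total distance:
180 + 60 = 240 miles

240 miles


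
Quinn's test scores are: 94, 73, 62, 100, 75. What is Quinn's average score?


Add the scores:
94 + 73 + 62 + 100 + 75 = 404
Divide by the number of tests:
404 / 5 = 80.8

80.8


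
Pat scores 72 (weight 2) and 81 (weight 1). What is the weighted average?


Weighted sum:
2 x 72 + 1 x 81 = 225
Total weight:
2 + 1 = 3
Weighted average:
225 / 3 = 75

75


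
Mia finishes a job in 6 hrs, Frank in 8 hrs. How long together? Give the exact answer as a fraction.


Mia's rate: 1/6 of the job per hour
Frank's rate: 1/8 of the job per hour
Combined rate: 1/6 + 1/8 = 7/24 per hour
Time = 1 / (7/24) = 24/7 hours (≈ 3.43 hours)

24/7 hours


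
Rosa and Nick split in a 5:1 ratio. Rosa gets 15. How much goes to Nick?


Find the multiplier:
15 / 5 = 3
Apply to Nick's share:
1 x 3 = 3

3


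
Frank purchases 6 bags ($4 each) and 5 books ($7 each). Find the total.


Cost of bags:
6 x $4 = $24
Cost of books:
5 x $7 = $35
Add both:
$24 + $35 = $59

$59


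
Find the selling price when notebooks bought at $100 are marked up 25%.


Calculate the markup amount:
25% of $100 = $25
Add to cost:
$100 + $25 = $125

$125


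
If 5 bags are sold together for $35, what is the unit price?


Total cost: $35
Number of items: 5
Unit price: $35 / 5 = $7

$7


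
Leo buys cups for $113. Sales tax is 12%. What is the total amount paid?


Calculate the tax:
12% of $113 = $13.56
Add tax to price:
$113 + $13.56 = $126.56

$126.56


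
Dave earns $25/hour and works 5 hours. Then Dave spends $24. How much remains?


Calculate earnings:
5 x $25 = $125
Subtract spending:
$125 - $24 = $101

$101


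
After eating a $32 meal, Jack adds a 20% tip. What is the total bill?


Calculate the tip:
20% of $32 = $6.40
Add tip to meal cost:
$32 + $6.40 = $38.40

$38.40


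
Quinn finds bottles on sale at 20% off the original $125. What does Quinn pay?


Calculate the discount amount:
20% of $125 = $25
Subtract from original:
$125 - $25 = $100

$100


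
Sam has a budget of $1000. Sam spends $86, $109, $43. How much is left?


Add up expenses:
$86 + $109 + $43 = $238
Subtract from budget:
$1000 - $238 = $762

$762


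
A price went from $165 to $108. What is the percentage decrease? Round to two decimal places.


Find the absolute change:
|108 - 165| = 57
Divide by original and multiply by 100:
57 / 165 x 100 = 34.5454...% ≈ 34.55%

34.55%


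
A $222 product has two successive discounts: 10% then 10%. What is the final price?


First discount:
10% of $222 = $22.20
Price after first discount:
$222 - $22.20 = $199.80
Second discount:
10% of $199.80 = $19.98
Final price:
$199.80 - $19.98 = $179.82

$179.82


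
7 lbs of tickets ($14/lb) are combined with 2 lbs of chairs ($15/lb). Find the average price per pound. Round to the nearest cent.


Cost of tickets:
7 x $14 = $98
Cost of chairs:
2 x $15 = $30
Total cost: $98 + $30 = $128
Total weight: 9 lbs
Average: $128 / 9 = $14.2222... ≈ $14.22/lb

$14.22/lb


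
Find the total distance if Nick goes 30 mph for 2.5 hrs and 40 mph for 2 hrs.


Leg 1 distance:
30 x 2.5 = 75 miles
Leg 2 distance:
40 x 2 = 80 miles
Total distance:
75 + 80 = 155 miles

155 miles


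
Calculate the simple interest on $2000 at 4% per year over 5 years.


Use the formula I = P x R x T / 100
P x R x T = 2000 x 4 x 5 = 40000
I = 40000 / 100 = $400

$400


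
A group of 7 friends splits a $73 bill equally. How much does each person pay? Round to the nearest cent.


Total bill: $73
Number of people: 7
Each pays: $73 / 7 = $10.4285... ≈ $10.43

$10.43


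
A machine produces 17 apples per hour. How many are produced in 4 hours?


Production rate: 17 apples per hour
Time: 4 hours
Total: 17 x 4 = 68 apples

68 apples


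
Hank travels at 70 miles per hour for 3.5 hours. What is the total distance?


Use the formula: distance = speed x time
Speed = 70 mph, Time = 3.5 hours
70 x 3.5 = 245 miles

245 miles


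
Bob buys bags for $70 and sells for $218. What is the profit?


Selling price = $218
Cost price = $70
Profit = selling price - cost price:
Profit = $218 - $70 = $148

$148


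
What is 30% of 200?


Convert percentage to decimal:
30% = 0.3
Multiply:
200 x 0.3 = 60

60


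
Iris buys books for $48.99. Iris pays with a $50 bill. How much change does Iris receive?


Start with the amount paid:
$50
Subtract the price:
$50 - $48.99 = $1.01

$1.01


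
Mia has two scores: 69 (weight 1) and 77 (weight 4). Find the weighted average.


Weighted sum:
1 x 69 + 4 x 77 = 377
Total weight:
1 + 4 = 5
Weighted average:
377 / 5 = 75.4

75.4


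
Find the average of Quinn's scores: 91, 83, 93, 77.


Add the scores:
91 + 83 + 93 + 77 = 344
Divide by the number of tests:
344 / 4 = 86

86


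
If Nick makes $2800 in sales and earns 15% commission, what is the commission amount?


Convert rate to decimal:
15% = 0.15
Multiply by sales:
$2800 x 0.15 = $420

$420


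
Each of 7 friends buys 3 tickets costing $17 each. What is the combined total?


Cost per person:
3 x $17 = $51
Group total:
7 x $51 = $357

$357


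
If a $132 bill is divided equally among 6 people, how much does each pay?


Total bill: $132
Number of people: 6
Each pays: $132 / 6 = $22

$22


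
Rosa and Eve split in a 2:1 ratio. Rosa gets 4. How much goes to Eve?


Find the multiplier:
4 / 2 = 2
Apply to Eve's share:
1 x 2 = 2

2


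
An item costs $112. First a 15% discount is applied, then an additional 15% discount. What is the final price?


First discount:
15% of $112 = $16.80
Price after first discount:
$112 - $16.80 = $95.20
Second discount:
15% of $95.20 = $14.28
Final price:
$95.20 - $14.28 = $80.92

$80.92


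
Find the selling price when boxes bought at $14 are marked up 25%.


Calculate the markup amount:
25% of $14 = $3.50
Add to cost:
$14 + $3.50 = $17.50

$17.50


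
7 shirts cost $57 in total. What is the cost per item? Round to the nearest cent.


Total cost: $57
Number of items: 7
Unit price: $57 / 7 = $8.1428... ≈ $8.14

$8.14


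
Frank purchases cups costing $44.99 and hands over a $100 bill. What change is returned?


Start with the amount paid:
$100
Subtract the price:
$100 - $44.99 = $55.01

$55.01


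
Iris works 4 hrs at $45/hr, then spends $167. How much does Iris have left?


Calculate earnings:
4 x $45 = $180
Subtract spending:
$180 - $167 = $13

$13


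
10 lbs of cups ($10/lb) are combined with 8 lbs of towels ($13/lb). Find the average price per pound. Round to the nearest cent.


Cost of cups:
10 x $10 = $100
Cost of towels:
8 x $13 = $104
Total cost: $100 + $104 = $204
Total weight: 18 lbs
Average: $204 / 18 = $11.3333... ≈ $11.33/lb

$11.33/lb


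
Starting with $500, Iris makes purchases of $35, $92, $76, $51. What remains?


Add up expenses:
$35 + $92 + $76 + $51 = $254
Subtract from budget:
$500 - $254 = $246

$246


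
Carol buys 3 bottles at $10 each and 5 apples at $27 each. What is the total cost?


Cost of bottles:
3 x $10 = $30
Cost of apples:
5 x $27 = $135
Add both:
$30 + $135 = $165

$165


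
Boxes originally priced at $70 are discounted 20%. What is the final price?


Calculate the discount amount:
20% of $70 = $14
Subtract from original:
$70 - $14 = $56

$56


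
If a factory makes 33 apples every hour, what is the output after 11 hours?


Production rate: 33 apples per hour
Time: 11 hours
Total: 33 x 11 = 363 apples

363 apples


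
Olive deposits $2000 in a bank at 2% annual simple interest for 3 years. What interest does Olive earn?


Use the formula I = P x R x T / 100
P x R x T = 2000 x 2 x 3 = 12000
I = 12000 / 100 = $120

$120


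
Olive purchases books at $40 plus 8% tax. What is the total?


Calculate the tax:
8% of $40 = $3.20
Add tax to price:
$40 + $3.20 = $43.20

$43.20


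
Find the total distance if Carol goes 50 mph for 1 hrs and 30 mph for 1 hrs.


Leg 1 distance:
50 x 1 = 50 miles
Leg 2 distance:
30 x 1 = 30 miles
Total distance:
50 + 30 = 80 miles

80 miles


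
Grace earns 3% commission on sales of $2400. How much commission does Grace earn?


Convert rate to decimal:
3% = 0.03
Multiply by sales:
$2400 x 0.03 = $72

$72


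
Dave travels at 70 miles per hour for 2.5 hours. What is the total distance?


Use the formula: distance = speed x time
Speed = 70 mph, Time = 2.5 hours
70 x 2.5 = 175 miles

175 miles


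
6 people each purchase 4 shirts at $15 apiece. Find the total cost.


Cost per person:
4 x $15 = $60
Group total:
6 x $60 = $360

$360


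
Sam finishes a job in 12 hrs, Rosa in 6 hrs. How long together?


Sam's rate: 1/12 of the job per hour
Rosa's rate: 1/6 of the job per hour
Combined rate: 1/12 + 1/6 = 1/4 per hour
Time = 1 / (1/4) = 4 hours

4 hours


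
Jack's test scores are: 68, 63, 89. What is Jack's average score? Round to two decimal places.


Add the scores:
68 + 63 + 89 = 220
Divide by the number of tests:
220 / 3 = 73.3333... ≈ 73.33

73.33


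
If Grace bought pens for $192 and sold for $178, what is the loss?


Selling price = $178
Cost price = $192
Loss = cost price - selling price:
Loss = $192 - $178 = $14

$14


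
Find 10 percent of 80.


Convert percentage to decimal:
10% = 0.1
Multiply:
80 x 0.1 = 8

8


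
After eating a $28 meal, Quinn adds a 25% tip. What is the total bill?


Calculate the tip:
25% of $28 = $7
Add tip to meal cost:
$28 + $7 = $35

$35


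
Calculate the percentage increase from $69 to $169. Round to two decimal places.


Find the absolute change:
|169 - 69| = 100
Divide by original and multiply by 100:
100 / 69 x 100 = 144.9275...% ≈ 144.93%

144.93%


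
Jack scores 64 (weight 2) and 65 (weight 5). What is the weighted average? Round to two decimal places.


Weighted sum:
2 x 64 + 5 x 65 = 453
Total weight:
2 + 5 = 7
Weighted average:
453 / 7 = 64.7142... ≈ 64.71

64.71


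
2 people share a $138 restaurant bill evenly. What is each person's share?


Total bill: $138
Number of people: 2
Each pays: $138 / 2 = $69

$69


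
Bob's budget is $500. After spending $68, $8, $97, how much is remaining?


Add up expenses:
$68 + $8 + $97 = $173
Subtract from budget:
$500 - $173 = $327

$327


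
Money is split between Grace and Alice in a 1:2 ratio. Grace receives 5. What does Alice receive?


Find the multiplier:
5 / 1 = 5
Apply to Alice's share:
2 x 5 = 10

10


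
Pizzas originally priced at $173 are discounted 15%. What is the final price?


Calculate the discount amount:
15% of $173 = $25.95
Subtract from original:
$173 - $25.95 = $147.05

$147.05


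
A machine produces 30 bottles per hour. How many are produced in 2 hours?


Production rate: 30 bottles per hour
Time: 2 hours
Total: 30 x 2 = 60 bottles

60 bottles


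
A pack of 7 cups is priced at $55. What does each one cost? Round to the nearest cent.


Total cost: $55
Number of items: 7
Unit price: $55 / 7 = $7.8571... ≈ $7.86

$7.86


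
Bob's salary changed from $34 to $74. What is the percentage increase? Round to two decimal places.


Find the absolute change:
|74 - 34| = 40
Divide by original and multiply by 100:
40 / 34 x 100 = 117.6470...% ≈ 117.65%

117.65%


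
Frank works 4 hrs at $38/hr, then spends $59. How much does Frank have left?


Calculate earnings:
4 x $38 = $152
Subtract spending:
$152 - $59 = $93

$93


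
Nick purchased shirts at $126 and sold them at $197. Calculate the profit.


Selling price = $197
Cost price = $126
Profit = selling price - cost price:
Profit = $197 - $126 = $71

$71


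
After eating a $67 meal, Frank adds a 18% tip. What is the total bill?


Calculate the tip:
18% of $67 = $12.06
Add tip to meal cost:
$67 + $12.06 = $79.06

$79.06


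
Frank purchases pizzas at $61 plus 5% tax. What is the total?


Calculate the tax:
5% of $61 = $3.05
Add tax to price:
$61 + $3.05 = $64.05

$64.05


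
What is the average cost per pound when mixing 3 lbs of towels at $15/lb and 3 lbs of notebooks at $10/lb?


Cost of towels:
3 x $15 = $45
Cost of notebooks:
3 x $10 = $30
Total cost: $45 + $30 = $75
Total weight: 6 lbs
Average: $75 / 6 = $12.50/lb

$12.50/lb


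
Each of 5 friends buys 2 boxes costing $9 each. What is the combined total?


Cost per person:
2 x $9 = $18
Group total:
5 x $18 = $90

$90


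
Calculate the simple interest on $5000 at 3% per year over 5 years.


Use the formula I = P x R x T / 100
P x R x T = 5000 x 3 x 5 = 75000
I = 75000 / 100 = $750

$750


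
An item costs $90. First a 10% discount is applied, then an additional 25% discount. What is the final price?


First discount:
10% of $90 = $9
Price after first discount:
$90 - $9 = $81
Second discount:
25% of $81 = $20.25
Final price:
$81 - $20.25 = $60.75

$60.75


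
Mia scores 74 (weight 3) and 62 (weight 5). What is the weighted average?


Weighted sum:
3 x 74 + 5 x 62 = 532
Total weight:
3 + 5 = 8
Weighted average:
532 / 8 = 66.5

66.5


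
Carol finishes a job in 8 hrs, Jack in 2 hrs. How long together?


Carol's rate: 1/8 of the job per hour
Jack's rate: 1/2 of the job per hour
Combined rate: 1/8 + 1/2 = 5/8 per hour
Time = 1 / (5/8) = 8/5 = 1.6 hours

1.6 hours


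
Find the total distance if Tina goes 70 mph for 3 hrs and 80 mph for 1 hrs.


Leg 1 distance:
70 x 3 = 210 miles
Leg 2 distance:
80 x 1 = 80 miles
Total distance:
210 + 80 = 290 miles

290 miles


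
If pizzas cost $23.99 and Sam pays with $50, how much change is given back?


Start with the amount paid:
$50
Subtract the price:
$50 - $23.99 = $26.01

$26.01


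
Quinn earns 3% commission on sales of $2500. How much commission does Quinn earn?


Convert rate to decimal:
3% = 0.03
Multiply by sales:
$2500 x 0.03 = $75

$75


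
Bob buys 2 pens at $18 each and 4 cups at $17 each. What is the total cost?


Cost of pens:
2 x $18 = $36
Cost of cups:
4 x $17 = $68
Add both:
$36 + $68 = $104

$104


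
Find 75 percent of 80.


Convert percentage to decimal:
75% = 0.75
Multiply:
80 x 0.75 = 60

60


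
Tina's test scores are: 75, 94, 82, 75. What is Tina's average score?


Add the scores:
75 + 94 + 82 + 75 = 326
Divide by the number of tests:
326 / 4 = 81.5

81.5


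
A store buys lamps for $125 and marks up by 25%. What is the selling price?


Calculate the markup amount:
25% of $125 = $31.25
Add to cost:
$125 + $31.25 = $156.25

$156.25


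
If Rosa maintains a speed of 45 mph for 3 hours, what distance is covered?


Use the formula: distance = speed x time
Speed = 45 mph, Time = 3 hours
45 x 3 = 135 miles

135 miles


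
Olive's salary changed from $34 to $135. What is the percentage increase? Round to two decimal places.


Find the absolute change:
|135 - 34| = 101
Divide by original and multiply by 100:
101 / 34 x 100 = 297.0588...% ≈ 297.06%

297.06%


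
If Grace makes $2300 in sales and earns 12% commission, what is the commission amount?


Convert rate to decimal:
12% = 0.12
Multiply by sales:
$2300 x 0.12 = $276

$276


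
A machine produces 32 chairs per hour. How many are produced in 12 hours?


Production rate: 32 chairs per hour
Time: 12 hours
Total: 32 x 12 = 384 chairs

384 chairs
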